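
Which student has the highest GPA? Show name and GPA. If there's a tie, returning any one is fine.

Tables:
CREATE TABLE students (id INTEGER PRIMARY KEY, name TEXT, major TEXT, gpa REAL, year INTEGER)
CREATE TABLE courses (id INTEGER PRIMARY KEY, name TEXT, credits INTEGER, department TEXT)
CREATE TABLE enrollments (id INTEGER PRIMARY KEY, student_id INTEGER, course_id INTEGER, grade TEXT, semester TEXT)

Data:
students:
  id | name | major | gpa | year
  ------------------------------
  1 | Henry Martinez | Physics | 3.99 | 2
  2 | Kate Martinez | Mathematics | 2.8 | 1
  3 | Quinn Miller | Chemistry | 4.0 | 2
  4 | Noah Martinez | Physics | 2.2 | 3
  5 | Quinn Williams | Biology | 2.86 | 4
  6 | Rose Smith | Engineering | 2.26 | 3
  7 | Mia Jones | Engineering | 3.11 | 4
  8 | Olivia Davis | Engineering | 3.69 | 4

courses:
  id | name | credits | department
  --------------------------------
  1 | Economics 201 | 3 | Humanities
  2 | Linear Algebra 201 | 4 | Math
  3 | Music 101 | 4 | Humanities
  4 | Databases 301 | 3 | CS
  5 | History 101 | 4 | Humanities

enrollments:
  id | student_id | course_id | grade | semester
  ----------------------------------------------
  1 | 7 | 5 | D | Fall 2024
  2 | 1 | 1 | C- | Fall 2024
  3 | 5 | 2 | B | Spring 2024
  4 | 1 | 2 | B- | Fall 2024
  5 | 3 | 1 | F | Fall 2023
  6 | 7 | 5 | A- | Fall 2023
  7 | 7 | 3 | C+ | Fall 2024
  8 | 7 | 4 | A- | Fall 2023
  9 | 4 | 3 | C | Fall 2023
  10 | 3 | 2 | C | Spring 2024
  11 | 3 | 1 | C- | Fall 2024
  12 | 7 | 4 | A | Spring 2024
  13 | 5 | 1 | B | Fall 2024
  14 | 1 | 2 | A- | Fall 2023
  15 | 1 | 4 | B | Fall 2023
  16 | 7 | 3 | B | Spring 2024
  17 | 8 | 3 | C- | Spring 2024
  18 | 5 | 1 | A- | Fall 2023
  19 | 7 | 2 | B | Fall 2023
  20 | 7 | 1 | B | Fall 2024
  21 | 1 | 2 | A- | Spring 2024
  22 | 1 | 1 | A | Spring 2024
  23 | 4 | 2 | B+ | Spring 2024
SELECT name, gpa FROM students ORDER BY gpa DESC LIMIT 1

Execution result:
name | gpa
Quinn Miller | 4.00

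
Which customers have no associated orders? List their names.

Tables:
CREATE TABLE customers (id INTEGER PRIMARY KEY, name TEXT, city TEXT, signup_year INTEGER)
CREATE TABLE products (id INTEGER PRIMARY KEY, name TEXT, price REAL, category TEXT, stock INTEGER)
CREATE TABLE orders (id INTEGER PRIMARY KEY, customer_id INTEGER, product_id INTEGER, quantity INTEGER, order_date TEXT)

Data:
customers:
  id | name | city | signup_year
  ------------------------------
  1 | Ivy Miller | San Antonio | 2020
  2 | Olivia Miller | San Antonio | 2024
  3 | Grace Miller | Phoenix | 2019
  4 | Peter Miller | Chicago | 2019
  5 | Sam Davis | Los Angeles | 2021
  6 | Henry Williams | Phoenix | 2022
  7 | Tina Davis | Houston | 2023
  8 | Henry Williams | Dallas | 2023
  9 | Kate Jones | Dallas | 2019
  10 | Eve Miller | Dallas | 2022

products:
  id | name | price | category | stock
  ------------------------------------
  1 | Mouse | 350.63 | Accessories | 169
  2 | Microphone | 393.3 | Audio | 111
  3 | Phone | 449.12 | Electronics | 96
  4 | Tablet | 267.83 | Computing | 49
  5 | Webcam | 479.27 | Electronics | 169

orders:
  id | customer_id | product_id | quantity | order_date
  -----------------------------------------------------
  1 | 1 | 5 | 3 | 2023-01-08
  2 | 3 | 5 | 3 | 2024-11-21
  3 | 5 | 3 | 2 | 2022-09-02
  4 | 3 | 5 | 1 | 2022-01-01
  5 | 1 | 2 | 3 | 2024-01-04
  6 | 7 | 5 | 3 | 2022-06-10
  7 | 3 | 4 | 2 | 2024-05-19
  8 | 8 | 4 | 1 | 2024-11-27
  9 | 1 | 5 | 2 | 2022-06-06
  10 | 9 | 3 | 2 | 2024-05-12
SELECT p.name FROM customers p LEFT JOIN orders c ON c.customer_id = p.id WHERE c.id IS NULL

Execution result:
name
Olivia Miller
Peter Miller
Henry Williams
Eve Miller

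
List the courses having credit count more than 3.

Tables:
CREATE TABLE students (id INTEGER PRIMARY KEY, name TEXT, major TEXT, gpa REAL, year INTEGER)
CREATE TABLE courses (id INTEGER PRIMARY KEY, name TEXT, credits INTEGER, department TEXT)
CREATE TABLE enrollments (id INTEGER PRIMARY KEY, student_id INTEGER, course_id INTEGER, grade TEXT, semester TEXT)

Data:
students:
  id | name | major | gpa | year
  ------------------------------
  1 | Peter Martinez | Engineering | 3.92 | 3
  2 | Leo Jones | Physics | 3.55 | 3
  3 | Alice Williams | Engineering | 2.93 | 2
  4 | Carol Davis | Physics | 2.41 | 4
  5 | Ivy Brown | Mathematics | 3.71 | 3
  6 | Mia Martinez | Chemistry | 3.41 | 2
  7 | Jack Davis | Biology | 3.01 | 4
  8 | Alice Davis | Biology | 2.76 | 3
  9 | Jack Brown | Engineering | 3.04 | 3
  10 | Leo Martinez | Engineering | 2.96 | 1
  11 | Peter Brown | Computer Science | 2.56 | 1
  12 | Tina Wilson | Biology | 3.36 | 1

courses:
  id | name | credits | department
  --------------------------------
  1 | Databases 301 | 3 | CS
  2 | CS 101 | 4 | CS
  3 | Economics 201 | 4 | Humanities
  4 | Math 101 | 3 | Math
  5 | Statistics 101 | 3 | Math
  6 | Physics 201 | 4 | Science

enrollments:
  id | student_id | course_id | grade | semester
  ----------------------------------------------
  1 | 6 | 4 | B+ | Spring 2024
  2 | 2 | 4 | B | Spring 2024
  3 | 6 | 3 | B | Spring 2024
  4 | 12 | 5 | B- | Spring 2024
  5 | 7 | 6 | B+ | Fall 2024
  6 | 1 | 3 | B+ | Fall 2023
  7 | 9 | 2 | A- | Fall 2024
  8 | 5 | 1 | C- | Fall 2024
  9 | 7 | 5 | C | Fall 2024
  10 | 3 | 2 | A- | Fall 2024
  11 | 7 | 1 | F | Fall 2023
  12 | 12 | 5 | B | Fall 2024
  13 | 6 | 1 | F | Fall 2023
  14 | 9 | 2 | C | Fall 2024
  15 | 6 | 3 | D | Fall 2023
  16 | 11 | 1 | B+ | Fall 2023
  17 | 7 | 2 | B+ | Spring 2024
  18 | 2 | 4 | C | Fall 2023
SELECT name, credits FROM courses WHERE credits > 3

Execution result:
name | credits
CS 101 | 4
Economics 201 | 4
Physics 201 | 4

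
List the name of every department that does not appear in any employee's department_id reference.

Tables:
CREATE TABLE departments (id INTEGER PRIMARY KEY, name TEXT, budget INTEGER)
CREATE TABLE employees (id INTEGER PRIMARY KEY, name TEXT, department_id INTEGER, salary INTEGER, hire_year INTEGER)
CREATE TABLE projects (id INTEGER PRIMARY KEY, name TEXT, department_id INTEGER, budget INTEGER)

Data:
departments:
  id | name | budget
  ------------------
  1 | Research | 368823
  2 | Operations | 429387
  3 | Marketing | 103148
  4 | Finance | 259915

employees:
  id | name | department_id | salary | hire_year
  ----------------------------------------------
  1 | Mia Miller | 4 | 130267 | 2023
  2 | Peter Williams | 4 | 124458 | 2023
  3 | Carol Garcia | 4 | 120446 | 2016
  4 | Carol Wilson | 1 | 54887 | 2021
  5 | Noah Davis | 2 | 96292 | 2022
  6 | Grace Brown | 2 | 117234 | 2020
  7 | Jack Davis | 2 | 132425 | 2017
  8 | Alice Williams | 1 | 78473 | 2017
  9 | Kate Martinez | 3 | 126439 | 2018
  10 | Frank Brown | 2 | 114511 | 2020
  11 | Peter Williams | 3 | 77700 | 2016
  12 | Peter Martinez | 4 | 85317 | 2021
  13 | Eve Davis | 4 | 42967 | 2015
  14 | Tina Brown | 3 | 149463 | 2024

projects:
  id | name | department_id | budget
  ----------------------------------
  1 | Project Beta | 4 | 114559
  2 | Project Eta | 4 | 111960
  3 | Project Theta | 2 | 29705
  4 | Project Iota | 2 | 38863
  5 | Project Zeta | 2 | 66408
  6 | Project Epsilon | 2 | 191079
SELECT p.name FROM departments p LEFT JOIN employees c ON c.department_id = p.id WHERE c.id IS NULL

Execution result:
(no rows)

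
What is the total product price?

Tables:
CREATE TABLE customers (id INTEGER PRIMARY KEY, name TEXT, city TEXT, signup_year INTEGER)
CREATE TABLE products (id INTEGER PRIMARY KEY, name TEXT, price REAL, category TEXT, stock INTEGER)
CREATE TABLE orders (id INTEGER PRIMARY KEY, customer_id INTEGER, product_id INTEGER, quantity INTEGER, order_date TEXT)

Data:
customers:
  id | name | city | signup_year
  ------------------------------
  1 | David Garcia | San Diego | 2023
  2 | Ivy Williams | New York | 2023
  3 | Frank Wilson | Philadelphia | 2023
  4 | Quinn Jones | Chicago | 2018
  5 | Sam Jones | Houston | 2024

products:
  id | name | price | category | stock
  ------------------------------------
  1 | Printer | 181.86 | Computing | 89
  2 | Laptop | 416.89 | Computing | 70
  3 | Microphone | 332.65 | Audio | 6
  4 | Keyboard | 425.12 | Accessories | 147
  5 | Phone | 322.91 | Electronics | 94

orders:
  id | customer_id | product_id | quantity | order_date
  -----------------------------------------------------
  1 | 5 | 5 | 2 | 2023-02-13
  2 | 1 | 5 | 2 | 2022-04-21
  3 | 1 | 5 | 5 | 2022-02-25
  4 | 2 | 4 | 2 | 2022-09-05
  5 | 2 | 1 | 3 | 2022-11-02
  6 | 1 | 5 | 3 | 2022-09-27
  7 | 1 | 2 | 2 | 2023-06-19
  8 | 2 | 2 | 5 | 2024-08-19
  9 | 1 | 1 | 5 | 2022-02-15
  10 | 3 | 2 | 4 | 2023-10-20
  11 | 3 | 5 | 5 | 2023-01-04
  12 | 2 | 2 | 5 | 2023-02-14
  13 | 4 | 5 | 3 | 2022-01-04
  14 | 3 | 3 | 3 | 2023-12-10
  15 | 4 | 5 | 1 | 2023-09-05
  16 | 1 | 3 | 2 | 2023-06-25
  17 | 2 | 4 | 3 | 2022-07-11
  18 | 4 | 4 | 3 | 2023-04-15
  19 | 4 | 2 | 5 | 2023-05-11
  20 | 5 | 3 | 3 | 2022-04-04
SELECT SUM(price) FROM products

Execution result:
1679.43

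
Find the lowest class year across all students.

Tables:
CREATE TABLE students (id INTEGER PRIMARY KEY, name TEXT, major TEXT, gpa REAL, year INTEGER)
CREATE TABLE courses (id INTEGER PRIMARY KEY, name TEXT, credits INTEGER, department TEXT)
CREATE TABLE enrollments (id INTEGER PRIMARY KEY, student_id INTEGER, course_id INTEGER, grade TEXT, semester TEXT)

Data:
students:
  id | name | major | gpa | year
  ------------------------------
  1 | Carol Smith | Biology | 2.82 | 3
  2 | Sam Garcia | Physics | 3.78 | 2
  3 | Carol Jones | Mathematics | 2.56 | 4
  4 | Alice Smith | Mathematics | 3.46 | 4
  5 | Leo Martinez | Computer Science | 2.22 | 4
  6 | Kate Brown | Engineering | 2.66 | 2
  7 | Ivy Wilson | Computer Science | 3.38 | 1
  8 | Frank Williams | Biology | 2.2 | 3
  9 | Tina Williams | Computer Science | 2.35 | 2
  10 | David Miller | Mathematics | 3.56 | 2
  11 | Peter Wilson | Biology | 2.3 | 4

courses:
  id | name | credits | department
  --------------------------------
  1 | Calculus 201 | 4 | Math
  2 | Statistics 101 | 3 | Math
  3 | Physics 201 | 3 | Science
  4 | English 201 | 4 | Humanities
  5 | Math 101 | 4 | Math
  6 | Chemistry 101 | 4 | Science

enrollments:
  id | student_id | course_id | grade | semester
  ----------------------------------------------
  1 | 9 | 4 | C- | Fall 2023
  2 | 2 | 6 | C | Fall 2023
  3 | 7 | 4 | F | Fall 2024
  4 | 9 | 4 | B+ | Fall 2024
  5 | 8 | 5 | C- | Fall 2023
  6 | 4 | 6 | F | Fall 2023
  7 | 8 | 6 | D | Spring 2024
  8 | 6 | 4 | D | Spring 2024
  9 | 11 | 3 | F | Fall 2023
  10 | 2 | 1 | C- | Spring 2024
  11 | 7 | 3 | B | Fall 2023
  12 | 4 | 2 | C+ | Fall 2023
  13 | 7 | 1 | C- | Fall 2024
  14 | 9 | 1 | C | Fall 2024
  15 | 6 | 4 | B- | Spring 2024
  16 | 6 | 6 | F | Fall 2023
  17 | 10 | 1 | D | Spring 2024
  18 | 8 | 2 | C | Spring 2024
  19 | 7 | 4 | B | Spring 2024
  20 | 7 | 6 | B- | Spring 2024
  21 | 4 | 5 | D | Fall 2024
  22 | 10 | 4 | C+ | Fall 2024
SELECT MIN(year) FROM students

Execution result:
1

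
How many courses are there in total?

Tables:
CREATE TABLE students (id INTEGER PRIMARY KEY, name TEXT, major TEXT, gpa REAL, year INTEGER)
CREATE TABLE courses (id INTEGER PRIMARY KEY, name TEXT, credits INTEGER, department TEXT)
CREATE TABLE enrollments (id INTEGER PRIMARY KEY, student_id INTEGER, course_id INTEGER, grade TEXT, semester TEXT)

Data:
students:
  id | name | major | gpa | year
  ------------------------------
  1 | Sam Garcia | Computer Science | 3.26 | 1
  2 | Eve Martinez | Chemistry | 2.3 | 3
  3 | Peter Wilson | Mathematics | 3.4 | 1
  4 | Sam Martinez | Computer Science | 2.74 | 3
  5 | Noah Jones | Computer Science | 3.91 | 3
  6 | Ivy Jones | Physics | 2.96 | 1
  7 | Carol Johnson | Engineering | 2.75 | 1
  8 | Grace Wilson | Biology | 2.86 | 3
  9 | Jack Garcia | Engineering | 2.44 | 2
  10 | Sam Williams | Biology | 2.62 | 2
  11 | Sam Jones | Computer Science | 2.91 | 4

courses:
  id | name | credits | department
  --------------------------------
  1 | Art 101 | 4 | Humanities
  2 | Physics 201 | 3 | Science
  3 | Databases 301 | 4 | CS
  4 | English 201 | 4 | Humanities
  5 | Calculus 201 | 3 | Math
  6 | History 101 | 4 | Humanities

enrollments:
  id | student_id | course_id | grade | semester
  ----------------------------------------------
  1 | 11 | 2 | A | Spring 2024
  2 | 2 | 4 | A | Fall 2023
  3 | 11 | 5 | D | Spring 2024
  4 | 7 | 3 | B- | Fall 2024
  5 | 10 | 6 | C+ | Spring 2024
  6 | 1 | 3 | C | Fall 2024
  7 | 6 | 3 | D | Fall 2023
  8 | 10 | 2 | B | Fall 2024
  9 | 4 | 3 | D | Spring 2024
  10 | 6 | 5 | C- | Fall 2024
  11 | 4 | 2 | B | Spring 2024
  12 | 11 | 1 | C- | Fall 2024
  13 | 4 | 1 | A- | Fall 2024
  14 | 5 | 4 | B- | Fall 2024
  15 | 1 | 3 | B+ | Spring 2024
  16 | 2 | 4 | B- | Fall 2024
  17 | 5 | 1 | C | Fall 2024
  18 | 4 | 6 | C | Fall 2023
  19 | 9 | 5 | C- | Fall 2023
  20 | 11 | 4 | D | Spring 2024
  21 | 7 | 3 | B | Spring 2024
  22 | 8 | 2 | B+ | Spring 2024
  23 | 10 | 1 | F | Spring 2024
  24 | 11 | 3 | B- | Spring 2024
SELECT COUNT(*) FROM courses

Execution result:
6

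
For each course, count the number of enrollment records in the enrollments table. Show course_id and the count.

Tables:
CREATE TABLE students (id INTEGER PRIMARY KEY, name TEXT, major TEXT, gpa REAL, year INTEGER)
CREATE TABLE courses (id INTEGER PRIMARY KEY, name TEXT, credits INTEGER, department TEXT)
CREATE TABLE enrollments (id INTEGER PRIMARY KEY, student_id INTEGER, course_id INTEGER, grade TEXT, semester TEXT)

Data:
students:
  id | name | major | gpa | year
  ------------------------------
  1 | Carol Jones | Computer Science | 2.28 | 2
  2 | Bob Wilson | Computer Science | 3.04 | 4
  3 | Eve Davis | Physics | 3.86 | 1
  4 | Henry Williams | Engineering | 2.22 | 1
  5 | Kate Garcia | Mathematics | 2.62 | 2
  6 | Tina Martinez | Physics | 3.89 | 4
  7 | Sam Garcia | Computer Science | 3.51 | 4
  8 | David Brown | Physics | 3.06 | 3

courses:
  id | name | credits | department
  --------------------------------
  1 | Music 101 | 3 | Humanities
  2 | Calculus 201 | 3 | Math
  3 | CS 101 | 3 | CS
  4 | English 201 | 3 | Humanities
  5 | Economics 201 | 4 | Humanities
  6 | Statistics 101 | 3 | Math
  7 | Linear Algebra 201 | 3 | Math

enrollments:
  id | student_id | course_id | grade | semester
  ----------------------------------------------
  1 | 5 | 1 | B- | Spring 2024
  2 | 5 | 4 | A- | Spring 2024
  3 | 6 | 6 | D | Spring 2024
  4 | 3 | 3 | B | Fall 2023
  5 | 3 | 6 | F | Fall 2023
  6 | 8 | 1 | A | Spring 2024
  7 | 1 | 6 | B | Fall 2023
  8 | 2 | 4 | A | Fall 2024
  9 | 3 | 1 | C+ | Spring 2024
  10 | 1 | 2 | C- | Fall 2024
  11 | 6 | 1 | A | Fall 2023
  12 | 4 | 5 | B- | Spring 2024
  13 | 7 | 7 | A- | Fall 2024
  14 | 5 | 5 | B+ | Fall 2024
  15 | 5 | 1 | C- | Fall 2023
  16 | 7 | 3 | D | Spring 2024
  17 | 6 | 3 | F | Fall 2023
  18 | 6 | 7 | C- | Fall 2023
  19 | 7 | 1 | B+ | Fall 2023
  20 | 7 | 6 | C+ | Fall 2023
SELECT course_id, COUNT(*) AS enrollment_count FROM enrollments GROUP BY course_id

Execution result:
course_id | enrollment_count
1 | 6
2 | 1
3 | 3
4 | 2
5 | 2
6 | 4
7 | 2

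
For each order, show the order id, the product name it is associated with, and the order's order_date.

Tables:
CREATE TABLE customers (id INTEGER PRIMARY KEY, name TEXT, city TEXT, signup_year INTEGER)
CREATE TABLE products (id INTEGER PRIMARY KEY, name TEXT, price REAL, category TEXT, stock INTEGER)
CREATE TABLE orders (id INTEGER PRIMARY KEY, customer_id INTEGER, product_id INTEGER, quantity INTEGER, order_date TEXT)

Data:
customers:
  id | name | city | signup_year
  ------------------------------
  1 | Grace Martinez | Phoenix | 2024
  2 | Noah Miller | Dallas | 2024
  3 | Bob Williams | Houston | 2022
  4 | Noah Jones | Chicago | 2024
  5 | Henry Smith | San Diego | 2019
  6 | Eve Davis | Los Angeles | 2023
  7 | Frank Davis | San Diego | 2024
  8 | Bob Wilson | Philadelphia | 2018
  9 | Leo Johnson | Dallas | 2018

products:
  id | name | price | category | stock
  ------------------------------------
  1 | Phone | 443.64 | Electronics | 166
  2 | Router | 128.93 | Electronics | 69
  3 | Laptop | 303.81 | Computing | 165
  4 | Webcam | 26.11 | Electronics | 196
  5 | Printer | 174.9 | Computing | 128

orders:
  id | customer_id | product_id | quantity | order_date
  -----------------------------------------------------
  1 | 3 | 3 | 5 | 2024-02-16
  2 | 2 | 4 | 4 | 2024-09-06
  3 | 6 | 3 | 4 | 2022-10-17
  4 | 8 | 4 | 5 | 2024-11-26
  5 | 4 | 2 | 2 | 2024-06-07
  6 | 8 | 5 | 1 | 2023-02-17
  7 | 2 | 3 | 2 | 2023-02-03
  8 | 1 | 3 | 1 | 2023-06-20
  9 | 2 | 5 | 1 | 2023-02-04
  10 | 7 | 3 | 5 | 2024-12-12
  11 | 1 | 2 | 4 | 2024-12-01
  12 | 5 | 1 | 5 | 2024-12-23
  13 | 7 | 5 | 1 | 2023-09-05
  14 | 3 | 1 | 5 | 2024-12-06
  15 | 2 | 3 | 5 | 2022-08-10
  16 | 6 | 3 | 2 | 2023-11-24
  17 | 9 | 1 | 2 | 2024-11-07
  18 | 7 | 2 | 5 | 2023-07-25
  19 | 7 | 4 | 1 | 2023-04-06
SELECT c.id, p.name AS product, c.order_date FROM orders c JOIN products p ON c.product_id = p.id

Execution result:
id | product | order_date
1 | Laptop | 2024-02-16
2 | Webcam | 2024-09-06
3 | Laptop | 2022-10-17
4 | Webcam | 2024-11-26
5 | Router | 2024-06-07
6 | Printer | 2023-02-17
7 | Laptop | 2023-02-03
8 | Laptop | 2023-06-20
9 | Printer | 2023-02-04
10 | Laptop | 2024-12-12
11 | Router | 2024-12-01
12 | Phone | 2024-12-23
13 | Printer | 2023-09-05
14 | Phone | 2024-12-06
15 | Laptop | 2022-08-10
16 | Laptop | 2023-11-24
17 | Phone | 2024-11-07
18 | Router | 2023-07-25
19 | Webcam | 2023-04-06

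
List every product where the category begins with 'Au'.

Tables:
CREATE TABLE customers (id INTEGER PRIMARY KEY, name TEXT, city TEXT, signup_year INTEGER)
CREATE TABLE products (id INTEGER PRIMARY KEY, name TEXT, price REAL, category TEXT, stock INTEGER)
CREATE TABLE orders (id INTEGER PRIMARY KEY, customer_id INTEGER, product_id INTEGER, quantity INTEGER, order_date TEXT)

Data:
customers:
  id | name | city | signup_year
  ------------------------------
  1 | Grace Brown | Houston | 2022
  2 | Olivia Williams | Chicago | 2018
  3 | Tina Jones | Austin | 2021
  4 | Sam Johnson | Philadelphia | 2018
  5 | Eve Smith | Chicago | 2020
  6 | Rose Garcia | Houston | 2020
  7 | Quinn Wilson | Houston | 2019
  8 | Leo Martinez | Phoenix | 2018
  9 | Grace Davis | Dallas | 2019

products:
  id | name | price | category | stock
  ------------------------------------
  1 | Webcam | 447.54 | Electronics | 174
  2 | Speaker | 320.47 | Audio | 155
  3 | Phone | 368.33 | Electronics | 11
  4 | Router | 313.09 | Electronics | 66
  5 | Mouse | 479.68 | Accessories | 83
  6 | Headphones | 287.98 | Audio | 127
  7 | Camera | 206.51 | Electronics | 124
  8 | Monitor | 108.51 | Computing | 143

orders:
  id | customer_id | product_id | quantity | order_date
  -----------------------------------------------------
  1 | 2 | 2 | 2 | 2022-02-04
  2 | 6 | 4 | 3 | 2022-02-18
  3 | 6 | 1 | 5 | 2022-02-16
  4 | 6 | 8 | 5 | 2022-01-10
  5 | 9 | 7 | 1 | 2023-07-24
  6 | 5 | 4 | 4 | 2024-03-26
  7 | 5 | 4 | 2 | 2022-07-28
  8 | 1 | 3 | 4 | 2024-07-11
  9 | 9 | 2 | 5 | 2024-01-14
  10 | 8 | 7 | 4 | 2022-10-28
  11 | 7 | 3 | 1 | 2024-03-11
SELECT name, category FROM products WHERE category LIKE 'Au%'

Execution result:
name | category
Speaker | Audio
Headphones | Audio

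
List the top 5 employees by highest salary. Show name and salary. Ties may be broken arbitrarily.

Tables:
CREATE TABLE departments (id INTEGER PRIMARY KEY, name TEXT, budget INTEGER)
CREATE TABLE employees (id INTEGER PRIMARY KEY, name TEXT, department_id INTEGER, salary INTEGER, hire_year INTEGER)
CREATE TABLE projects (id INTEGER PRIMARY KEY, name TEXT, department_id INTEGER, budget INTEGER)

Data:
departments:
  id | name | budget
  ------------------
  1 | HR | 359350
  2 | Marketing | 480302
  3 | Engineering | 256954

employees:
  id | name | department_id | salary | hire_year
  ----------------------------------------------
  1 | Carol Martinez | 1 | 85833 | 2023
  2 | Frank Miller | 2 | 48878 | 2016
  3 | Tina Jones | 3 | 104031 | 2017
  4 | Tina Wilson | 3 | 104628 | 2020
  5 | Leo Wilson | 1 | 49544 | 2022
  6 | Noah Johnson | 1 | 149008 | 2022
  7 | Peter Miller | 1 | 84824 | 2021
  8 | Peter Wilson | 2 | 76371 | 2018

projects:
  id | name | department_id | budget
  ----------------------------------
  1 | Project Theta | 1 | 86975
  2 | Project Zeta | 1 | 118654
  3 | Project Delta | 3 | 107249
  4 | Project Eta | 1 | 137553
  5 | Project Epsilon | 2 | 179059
SELECT name, salary FROM employees ORDER BY salary DESC LIMIT 5

Execution result:
name | salary
Noah Johnson | 149008
Tina Wilson | 104628
Tina Jones | 104031
Carol Martinez | 85833
Peter Miller | 84824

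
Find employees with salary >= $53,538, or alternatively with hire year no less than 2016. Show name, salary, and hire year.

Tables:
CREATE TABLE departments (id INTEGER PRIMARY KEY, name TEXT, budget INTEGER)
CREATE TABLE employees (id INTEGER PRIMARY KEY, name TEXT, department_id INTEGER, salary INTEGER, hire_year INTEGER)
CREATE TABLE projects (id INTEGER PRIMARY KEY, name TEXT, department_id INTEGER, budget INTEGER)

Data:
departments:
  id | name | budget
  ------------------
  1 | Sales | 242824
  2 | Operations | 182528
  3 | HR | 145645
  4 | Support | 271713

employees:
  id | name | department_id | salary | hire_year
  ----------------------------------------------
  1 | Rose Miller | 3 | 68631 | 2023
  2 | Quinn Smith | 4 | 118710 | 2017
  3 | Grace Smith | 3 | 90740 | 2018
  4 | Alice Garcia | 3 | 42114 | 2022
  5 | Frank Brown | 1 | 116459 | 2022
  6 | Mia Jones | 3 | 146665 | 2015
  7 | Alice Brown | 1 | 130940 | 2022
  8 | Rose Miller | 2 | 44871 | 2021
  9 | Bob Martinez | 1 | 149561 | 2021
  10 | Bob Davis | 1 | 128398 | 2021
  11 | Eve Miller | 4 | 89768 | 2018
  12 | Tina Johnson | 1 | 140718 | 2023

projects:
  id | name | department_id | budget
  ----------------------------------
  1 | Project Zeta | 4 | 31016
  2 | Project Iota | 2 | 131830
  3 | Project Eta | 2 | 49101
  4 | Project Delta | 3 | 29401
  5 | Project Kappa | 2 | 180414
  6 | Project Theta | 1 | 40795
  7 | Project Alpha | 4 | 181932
SELECT name, salary, hire_year FROM employees WHERE salary >= 53538 OR hire_year >= 2016

Execution result:
name | salary | hire_year
Rose Miller | 68631 | 2023
Quinn Smith | 118710 | 2017
Grace Smith | 90740 | 2018
Alice Garcia | 42114 | 2022
Frank Brown | 116459 | 2022
Mia Jones | 146665 | 2015
Alice Brown | 130940 | 2022
Rose Miller | 44871 | 2021
Bob Martinez | 149561 | 2021
Bob Davis | 128398 | 2021
Eve Miller | 89768 | 2018
Tina Johnson | 140718 | 2023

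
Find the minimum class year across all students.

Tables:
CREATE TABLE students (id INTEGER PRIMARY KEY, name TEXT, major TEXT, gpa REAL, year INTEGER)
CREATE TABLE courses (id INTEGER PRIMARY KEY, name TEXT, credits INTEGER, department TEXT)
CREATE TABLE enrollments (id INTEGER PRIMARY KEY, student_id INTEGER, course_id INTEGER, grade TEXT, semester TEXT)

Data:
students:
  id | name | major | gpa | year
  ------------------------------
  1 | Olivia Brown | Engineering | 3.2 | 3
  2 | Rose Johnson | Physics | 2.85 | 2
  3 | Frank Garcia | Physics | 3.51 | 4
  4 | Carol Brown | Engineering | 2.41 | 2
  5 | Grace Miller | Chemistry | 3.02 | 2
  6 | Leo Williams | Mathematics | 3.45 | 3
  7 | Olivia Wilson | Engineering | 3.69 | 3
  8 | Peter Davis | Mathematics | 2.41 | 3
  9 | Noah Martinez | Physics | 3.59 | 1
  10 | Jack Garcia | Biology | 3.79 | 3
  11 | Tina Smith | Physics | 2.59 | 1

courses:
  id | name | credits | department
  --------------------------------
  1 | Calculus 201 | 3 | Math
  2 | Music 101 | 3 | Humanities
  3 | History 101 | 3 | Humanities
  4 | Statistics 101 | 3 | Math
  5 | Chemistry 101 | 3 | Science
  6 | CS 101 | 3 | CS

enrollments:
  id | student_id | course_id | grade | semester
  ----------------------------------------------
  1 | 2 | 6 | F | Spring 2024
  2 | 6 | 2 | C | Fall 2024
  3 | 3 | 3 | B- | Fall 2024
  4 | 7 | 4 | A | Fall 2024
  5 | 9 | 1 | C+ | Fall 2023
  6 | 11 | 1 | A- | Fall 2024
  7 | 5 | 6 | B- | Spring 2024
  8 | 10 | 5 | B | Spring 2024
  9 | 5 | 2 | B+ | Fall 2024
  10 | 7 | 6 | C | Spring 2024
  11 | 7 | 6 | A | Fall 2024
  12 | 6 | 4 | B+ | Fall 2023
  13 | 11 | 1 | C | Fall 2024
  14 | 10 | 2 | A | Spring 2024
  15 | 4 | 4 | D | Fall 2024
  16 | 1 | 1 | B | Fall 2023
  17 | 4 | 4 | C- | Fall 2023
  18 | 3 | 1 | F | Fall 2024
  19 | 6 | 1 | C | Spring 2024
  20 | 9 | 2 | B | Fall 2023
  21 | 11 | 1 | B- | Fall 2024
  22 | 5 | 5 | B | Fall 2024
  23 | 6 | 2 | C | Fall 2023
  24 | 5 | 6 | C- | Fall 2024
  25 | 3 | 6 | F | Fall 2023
SELECT MIN(year) FROM students

Execution result:
1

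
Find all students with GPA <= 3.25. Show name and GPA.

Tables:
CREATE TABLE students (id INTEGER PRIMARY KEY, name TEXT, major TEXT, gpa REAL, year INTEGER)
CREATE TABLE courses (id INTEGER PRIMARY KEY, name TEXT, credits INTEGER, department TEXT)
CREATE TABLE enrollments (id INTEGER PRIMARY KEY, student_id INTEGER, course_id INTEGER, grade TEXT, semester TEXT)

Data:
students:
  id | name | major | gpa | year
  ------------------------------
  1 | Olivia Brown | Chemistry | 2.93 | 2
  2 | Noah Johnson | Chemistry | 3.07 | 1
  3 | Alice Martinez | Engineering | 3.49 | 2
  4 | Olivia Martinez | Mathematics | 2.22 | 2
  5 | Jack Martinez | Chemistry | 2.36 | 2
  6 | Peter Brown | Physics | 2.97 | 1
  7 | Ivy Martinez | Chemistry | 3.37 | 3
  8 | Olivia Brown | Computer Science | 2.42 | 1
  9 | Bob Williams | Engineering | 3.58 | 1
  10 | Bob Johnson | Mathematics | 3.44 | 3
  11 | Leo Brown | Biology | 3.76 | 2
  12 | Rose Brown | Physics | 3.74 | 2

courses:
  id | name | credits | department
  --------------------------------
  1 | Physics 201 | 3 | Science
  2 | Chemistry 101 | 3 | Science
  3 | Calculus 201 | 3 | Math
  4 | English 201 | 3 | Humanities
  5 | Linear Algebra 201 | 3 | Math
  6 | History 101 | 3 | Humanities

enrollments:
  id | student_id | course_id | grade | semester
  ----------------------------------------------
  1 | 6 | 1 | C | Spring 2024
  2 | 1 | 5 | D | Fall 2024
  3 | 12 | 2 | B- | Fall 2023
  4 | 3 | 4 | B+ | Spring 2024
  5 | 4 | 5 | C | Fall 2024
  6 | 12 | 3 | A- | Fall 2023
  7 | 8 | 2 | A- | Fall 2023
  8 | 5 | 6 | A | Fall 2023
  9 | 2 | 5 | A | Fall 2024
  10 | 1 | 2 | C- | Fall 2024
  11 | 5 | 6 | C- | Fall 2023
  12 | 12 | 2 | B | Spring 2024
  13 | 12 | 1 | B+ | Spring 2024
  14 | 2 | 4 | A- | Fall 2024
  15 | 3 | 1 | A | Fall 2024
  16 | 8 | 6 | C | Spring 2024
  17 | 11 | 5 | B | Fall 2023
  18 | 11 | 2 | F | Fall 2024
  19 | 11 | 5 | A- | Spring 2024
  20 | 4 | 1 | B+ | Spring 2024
SELECT name, gpa FROM students WHERE gpa <= 3.25

Execution result:
name | gpa
Olivia Brown | 2.93
Noah Johnson | 3.07
Olivia Martinez | 2.22
Jack Martinez | 2.36
Peter Brown | 2.97
Olivia Brown | 2.42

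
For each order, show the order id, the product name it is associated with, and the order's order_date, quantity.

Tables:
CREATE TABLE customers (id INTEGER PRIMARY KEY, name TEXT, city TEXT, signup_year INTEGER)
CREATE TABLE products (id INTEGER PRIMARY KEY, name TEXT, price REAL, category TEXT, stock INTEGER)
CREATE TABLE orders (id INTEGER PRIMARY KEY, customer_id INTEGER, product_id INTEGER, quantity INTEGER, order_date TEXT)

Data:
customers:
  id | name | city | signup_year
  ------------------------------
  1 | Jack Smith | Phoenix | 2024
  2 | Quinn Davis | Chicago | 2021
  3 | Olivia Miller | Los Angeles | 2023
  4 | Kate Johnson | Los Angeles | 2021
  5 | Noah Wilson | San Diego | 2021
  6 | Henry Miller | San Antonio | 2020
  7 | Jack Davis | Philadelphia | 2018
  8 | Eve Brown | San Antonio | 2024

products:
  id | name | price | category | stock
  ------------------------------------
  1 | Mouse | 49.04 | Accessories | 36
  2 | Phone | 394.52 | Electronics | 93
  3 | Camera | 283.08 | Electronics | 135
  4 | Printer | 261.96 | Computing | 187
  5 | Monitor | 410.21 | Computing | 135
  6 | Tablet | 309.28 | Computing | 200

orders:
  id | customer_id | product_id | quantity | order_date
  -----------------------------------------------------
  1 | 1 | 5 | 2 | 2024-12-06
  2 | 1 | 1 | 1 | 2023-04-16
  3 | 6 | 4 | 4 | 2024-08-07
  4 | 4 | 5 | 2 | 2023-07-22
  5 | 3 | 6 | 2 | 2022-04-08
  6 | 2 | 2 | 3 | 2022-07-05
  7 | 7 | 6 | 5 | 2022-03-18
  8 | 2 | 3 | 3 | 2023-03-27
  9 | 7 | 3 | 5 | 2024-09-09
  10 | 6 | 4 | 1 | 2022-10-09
SELECT c.id, p.name AS product, c.order_date, c.quantity FROM orders c JOIN products p ON c.product_id = p.id

Execution result:
id | product | order_date | quantity
1 | Monitor | 2024-12-06 | 2
2 | Mouse | 2023-04-16 | 1
3 | Printer | 2024-08-07 | 4
4 | Monitor | 2023-07-22 | 2
5 | Tablet | 2022-04-08 | 2
6 | Phone | 2022-07-05 | 3
7 | Tablet | 2022-03-18 | 5
8 | Camera | 2023-03-27 | 3
9 | Camera | 2024-09-09 | 5
10 | Printer | 2022-10-09 | 1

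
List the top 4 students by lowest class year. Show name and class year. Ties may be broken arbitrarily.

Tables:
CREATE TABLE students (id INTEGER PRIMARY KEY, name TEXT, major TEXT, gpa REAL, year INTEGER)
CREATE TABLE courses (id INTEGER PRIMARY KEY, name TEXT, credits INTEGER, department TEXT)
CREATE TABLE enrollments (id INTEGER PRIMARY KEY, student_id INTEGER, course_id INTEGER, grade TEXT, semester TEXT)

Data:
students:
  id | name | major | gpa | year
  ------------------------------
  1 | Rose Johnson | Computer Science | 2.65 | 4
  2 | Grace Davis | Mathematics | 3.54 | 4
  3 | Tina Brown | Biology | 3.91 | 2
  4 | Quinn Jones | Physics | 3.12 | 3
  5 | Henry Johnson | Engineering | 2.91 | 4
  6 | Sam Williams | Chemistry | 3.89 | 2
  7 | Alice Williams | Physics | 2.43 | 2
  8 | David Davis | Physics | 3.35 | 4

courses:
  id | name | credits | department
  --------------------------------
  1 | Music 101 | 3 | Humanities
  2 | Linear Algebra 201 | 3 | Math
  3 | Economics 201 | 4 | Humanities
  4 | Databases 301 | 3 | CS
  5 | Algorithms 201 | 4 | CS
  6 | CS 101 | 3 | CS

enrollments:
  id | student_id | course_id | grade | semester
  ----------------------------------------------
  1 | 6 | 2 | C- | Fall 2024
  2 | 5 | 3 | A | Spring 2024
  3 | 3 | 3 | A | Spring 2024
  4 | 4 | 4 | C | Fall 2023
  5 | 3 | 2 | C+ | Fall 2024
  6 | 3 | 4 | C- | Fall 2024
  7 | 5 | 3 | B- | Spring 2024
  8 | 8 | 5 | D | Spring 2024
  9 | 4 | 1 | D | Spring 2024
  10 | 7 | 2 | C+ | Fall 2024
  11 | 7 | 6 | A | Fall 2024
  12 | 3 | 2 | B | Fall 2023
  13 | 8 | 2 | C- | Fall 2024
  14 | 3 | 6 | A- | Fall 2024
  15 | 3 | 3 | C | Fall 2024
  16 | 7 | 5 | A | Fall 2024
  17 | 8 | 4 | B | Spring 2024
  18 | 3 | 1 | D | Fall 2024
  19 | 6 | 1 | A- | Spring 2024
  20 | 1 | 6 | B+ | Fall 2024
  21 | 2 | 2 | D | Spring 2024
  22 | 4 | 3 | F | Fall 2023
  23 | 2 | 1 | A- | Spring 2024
SELECT name, year FROM students ORDER BY year ASC LIMIT 4

Execution result:
name | year
Tina Brown | 2
Sam Williams | 2
Alice Williams | 2
Quinn Jones | 3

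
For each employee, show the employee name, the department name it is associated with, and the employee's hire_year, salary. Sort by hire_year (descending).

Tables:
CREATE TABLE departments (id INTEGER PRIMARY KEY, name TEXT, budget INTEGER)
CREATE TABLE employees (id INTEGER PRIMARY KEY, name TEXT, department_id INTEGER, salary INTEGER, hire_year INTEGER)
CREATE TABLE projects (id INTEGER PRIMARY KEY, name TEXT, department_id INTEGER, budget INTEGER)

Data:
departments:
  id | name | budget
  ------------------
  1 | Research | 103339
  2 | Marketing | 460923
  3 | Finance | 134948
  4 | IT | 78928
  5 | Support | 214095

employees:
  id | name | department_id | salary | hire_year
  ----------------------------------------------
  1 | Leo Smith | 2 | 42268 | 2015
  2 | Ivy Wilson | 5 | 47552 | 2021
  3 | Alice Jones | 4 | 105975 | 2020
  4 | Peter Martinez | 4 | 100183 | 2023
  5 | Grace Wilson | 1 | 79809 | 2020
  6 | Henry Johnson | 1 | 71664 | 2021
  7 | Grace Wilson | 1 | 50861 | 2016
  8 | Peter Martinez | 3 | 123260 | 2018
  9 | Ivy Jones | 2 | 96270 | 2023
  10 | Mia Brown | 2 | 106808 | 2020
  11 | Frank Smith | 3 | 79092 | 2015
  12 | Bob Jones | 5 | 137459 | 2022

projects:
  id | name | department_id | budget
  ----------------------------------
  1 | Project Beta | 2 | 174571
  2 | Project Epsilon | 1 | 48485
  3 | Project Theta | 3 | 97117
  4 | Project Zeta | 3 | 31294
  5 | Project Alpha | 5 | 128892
SELECT c.name, p.name AS department, c.hire_year, c.salary FROM employees c JOIN departments p ON c.department_id = p.id ORDER BY c.hire_year DESC

Execution result:
name | department | hire_year | salary
Peter Martinez | IT | 2023 | 100183
Ivy Jones | Marketing | 2023 | 96270
Bob Jones | Support | 2022 | 137459
Ivy Wilson | Support | 2021 | 47552
Henry Johnson | Research | 2021 | 71664
Alice Jones | IT | 2020 | 105975
Grace Wilson | Research | 2020 | 79809
Mia Brown | Marketing | 2020 | 106808
Peter Martinez | Finance | 2018 | 123260
Grace Wilson | Research | 2016 | 50861
Leo Smith | Marketing | 2015 | 42268
Frank Smith | Finance | 2015 | 79092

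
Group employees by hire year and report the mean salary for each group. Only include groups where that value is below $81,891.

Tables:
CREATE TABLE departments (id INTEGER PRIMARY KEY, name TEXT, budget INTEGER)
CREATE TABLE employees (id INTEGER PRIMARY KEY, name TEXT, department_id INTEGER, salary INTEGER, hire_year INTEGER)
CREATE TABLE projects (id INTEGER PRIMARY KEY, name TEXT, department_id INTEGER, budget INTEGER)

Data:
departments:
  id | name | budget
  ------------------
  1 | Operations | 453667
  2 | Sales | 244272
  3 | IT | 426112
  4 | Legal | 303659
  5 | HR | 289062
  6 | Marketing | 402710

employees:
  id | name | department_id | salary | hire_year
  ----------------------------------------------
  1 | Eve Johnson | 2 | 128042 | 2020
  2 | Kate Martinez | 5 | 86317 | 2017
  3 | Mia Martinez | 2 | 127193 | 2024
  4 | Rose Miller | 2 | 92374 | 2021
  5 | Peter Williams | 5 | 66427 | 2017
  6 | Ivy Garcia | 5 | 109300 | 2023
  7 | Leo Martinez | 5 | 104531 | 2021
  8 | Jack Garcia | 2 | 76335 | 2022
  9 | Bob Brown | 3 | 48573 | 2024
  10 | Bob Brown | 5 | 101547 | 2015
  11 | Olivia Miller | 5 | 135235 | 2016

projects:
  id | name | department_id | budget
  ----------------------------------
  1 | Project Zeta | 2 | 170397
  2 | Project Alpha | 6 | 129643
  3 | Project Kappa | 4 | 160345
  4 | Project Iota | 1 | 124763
SELECT hire_year, AVG(salary) AS avg_salary FROM employees GROUP BY hire_year HAVING AVG(salary) < 81891

Execution result:
hire_year | avg_salary
2017 | 76372.00
2022 | 76335.00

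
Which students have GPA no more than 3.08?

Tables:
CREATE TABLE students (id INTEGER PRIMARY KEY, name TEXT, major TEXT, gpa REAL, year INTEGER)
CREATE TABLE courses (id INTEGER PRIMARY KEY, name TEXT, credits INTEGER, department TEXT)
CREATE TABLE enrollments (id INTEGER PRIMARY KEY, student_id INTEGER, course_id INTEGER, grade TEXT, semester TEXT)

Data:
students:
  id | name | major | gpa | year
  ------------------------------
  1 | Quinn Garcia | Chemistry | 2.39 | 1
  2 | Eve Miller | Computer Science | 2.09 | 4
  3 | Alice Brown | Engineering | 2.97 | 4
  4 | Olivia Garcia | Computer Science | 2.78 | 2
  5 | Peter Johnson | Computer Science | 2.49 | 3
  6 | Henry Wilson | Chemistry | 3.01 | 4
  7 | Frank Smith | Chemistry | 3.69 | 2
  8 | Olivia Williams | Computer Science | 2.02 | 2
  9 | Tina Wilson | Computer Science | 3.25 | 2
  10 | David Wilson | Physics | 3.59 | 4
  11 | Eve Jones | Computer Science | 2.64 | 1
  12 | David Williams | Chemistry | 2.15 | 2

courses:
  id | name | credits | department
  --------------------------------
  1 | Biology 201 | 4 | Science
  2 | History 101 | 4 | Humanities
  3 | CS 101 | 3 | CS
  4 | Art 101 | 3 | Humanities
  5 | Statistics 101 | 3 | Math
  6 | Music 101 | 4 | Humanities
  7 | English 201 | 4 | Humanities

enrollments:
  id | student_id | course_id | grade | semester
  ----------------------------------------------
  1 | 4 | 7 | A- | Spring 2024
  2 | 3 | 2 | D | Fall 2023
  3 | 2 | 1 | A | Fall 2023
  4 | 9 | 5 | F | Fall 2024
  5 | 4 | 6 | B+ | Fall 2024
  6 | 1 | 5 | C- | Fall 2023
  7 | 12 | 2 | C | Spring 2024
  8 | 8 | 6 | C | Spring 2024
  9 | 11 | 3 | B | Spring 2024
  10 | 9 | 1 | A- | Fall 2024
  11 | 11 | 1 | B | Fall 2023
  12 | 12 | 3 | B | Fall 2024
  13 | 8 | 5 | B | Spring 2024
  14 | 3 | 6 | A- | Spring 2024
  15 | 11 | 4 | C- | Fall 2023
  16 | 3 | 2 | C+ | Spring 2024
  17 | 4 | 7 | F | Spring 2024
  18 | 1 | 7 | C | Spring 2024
SELECT name, gpa FROM students WHERE gpa <= 3.08

Execution result:
name | gpa
Quinn Garcia | 2.39
Eve Miller | 2.09
Alice Brown | 2.97
Olivia Garcia | 2.78
Peter Johnson | 2.49
Henry Wilson | 3.01
Olivia Williams | 2.02
Eve Jones | 2.64
David Williams | 2.15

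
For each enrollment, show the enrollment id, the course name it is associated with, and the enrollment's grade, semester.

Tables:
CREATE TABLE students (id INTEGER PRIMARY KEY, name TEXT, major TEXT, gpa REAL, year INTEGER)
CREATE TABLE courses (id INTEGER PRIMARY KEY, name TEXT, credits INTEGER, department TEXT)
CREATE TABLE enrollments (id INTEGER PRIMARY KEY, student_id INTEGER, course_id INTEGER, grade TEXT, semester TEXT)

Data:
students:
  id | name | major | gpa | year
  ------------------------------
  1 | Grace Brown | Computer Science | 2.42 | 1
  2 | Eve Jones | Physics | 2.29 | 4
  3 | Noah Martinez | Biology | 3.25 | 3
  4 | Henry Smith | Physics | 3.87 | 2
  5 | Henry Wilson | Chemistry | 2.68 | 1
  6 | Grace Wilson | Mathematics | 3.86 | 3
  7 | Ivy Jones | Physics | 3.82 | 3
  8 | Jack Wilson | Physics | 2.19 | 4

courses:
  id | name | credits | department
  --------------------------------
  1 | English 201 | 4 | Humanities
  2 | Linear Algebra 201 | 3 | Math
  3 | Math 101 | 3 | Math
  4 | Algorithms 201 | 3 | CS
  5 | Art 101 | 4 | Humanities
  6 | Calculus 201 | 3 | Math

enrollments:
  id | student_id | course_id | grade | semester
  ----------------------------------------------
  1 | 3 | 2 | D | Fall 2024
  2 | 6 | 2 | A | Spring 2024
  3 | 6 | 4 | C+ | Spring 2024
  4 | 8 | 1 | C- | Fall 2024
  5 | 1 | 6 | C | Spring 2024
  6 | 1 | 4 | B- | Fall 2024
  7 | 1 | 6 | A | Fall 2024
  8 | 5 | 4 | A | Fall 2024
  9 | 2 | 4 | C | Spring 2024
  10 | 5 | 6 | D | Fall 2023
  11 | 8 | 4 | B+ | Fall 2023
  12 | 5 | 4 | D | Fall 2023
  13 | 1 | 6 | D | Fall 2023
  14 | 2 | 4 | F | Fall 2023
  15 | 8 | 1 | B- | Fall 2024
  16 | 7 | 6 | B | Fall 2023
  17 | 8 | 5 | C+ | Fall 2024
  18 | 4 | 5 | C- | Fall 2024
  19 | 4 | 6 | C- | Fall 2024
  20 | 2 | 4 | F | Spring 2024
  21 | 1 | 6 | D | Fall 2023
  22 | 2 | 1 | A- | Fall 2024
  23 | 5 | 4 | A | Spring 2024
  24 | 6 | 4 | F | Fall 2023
SELECT c.id, p.name AS course, c.grade, c.semester FROM enrollments c JOIN courses p ON c.course_id = p.id

Execution result:
id | course | grade | semester
1 | Linear Algebra 201 | D | Fall 2024
2 | Linear Algebra 201 | A | Spring 2024
3 | Algorithms 201 | C+ | Spring 2024
4 | English 201 | C- | Fall 2024
5 | Calculus 201 | C | Spring 2024
6 | Algorithms 201 | B- | Fall 2024
7 | Calculus 201 | A | Fall 2024
8 | Algorithms 201 | A | Fall 2024
9 | Algorithms 201 | C | Spring 2024
10 | Calculus 201 | D | Fall 2023
11 | Algorithms 201 | B+ | Fall 2023
12 | Algorithms 201 | D | Fall 2023
13 | Calculus 201 | D | Fall 2023
14 | Algorithms 201 | F | Fall 2023
15 | English 201 | B- | Fall 2024
16 | Calculus 201 | B | Fall 2023
17 | Art 101 | C+ | Fall 2024
18 | Art 101 | C- | Fall 2024
19 | Calculus 201 | C- | Fall 2024
20 | Algorithms 201 | F | Spring 2024
21 | Calculus 201 | D | Fall 2023
22 | English 201 | A- | Fall 2024
23 | Algorithms 201 | A | Spring 2024
24 | Algorithms 201 | F | Fall 2023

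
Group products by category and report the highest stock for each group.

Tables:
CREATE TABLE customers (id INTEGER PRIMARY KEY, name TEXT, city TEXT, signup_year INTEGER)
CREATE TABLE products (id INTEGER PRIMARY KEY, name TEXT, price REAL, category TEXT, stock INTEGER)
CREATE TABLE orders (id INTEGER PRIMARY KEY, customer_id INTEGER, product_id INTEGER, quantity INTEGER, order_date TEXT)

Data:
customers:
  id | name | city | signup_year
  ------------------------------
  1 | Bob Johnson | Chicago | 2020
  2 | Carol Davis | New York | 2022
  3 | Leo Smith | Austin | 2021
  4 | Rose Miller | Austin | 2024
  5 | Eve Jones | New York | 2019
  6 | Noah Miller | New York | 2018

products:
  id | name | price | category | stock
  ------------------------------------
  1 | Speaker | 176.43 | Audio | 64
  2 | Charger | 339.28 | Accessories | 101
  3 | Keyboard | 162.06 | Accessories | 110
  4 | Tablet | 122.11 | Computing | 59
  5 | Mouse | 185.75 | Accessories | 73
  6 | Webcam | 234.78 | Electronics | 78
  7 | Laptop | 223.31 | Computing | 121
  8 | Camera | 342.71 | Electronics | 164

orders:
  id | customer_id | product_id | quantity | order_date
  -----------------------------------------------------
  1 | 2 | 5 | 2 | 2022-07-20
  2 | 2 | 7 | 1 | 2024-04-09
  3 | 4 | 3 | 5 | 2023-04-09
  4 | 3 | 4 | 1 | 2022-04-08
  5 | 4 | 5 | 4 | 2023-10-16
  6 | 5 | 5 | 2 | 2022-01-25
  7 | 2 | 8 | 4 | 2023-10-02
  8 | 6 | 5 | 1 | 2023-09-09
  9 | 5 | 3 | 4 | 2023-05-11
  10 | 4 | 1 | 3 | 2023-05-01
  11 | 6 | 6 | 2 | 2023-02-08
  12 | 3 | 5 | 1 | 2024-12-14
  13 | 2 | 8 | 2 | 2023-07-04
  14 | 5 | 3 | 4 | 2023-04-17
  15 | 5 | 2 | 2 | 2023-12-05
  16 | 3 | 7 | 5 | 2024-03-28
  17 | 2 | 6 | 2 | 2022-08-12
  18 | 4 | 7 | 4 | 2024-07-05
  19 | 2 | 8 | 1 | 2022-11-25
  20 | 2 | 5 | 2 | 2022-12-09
SELECT category, MAX(stock) AS max_stock FROM products GROUP BY category

Execution result:
category | max_stock
Accessories | 110
Audio | 64
Computing | 121
Electronics | 164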